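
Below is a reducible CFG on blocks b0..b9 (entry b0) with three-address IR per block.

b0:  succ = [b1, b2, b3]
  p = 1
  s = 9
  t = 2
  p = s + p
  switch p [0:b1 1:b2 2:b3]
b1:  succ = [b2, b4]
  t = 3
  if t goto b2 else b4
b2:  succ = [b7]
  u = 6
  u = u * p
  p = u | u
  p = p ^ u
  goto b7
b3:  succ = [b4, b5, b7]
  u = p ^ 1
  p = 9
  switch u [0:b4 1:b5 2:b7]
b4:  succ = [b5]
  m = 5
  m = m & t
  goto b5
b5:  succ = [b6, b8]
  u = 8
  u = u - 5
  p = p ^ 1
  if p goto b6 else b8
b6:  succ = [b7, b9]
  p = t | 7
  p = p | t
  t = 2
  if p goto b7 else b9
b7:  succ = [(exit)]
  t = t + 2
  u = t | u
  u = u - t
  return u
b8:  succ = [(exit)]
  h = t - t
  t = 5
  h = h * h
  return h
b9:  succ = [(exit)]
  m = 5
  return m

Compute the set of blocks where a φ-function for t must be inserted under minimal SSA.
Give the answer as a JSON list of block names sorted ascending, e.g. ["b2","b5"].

idom tree: b1←b0 b2←b0 b3←b0 b4←b0 b5←b0 b6←b5 b7←b0 b8←b5 b9←b6
Join-block Dom:
  b2: preds {b0,b1}: {b0} ∩ {b0,b1} = {b0}; idom=b0
  b4: preds {b1,b3}: {b0,b1} ∩ {b0,b3} = {b0}; idom=b0
  b5: preds {b3,b4}: {b0,b3} ∩ {b0,b4} = {b0}; idom=b0
  b7: preds {b2,b3,b6}: {b0,b2} ∩ {b0,b3} ∩ {b0,b5,b6} = {b0}; idom=b0

DF walk-up:
  b2←b0: walk · to b0
  b2←b1: walk b1 to b0
  b4←b1: walk b1 to b0
  b4←b3: walk b3 to b0
  b5←b3: walk b3 to b0
  b5←b4: walk b4 to b0
  b7←b2: walk b2 to b0
  b7←b3: walk b3 to b0
  b7←b6: walk b6→b5 to b0
  b0: DF=∅
  b1: DF={b2,b4}
  b2: DF={b7}
  b3: DF={b4,b5,b7}
  b4: DF={b5}
  b5: DF={b7}
  b6: DF={b7}
  b7: DF=∅
  b8: DF=∅
  b9: DF=∅

φ for t: defs {b0,b1,b6,b7,b8}
  DF⁺ = {b2,b4,b5,b7}

Answer: ["b2", "b4", "b5", "b7"]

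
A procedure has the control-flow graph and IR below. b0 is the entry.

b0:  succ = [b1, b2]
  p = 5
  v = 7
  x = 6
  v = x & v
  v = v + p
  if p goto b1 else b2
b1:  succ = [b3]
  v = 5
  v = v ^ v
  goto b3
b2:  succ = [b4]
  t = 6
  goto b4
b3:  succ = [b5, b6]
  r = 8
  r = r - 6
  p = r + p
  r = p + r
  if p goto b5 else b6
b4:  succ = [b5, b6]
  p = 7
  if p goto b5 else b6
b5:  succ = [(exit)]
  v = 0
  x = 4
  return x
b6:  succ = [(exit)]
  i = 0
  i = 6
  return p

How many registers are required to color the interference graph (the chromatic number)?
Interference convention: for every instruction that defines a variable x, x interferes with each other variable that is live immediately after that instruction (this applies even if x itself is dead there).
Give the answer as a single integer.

Answer: 3

Derivation:
Block summaries:
  b0: def={p,v,x} ue=∅
  b1: def={v} ue=∅
  b2: def={t} ue=∅
  b3: def={p,r} ue={p}
  b4: def={p} ue=∅
  b5: def={v,x} ue=∅
  b6: def={i} ue={p}

Live sets:
  live b0: ∅→{p}
  live b1: {p}→{p}
  live b2: ∅→∅
  live b3: {p}→{p}
  live b4: ∅→{p}
  live b5: ∅→∅
  live b6: {p}→∅

Conflict graph:
  i↔{p}
  p↔{i,r,v,x}
  r↔{p}
  t↔∅
  v↔{p,x}
  x↔{p,v}

Colouring:
  {p,v,x} pairwise interfere (3-clique) ⇒ χ ≥ 3
  3-colouring: R0={p,t}  R1={i,r,v}  R2={x}
  χ = 3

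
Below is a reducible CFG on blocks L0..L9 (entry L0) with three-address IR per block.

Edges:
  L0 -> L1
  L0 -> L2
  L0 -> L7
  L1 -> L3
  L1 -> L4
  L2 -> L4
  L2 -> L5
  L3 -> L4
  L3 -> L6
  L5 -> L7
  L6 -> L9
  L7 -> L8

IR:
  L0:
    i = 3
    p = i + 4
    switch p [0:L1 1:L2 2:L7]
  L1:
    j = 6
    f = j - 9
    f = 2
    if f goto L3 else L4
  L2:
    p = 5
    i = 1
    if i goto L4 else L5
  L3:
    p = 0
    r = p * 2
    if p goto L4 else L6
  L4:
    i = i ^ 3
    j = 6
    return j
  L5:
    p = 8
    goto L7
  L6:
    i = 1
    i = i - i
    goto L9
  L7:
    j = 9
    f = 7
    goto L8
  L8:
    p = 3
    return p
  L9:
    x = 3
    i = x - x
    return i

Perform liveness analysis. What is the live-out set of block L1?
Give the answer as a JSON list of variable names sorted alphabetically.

def/use:
  L0: {i,p} / ∅
  L1: {f,j} / ∅
  L2: {i,p} / ∅
  L3: {p,r} / ∅
  L4: {i,j} / {i}
  L5: {p} / ∅
  L6: {i} / ∅
  L7: {f,j} / ∅
  L8: {p} / ∅
  L9: {i,x} / ∅

Liveness:
  L0: in=∅ out={i}
  L1: in={i} out={i}
  L2: in=∅ out={i}
  L3: in={i} out={i}
  L4: in={i} out=∅
  L5: in=∅ out=∅
  L6: in=∅ out=∅
  L7: in=∅ out=∅
  L8: in=∅ out=∅
  L9: in=∅ out=∅

live-out(L1) = ["i"]

Answer: ["i"]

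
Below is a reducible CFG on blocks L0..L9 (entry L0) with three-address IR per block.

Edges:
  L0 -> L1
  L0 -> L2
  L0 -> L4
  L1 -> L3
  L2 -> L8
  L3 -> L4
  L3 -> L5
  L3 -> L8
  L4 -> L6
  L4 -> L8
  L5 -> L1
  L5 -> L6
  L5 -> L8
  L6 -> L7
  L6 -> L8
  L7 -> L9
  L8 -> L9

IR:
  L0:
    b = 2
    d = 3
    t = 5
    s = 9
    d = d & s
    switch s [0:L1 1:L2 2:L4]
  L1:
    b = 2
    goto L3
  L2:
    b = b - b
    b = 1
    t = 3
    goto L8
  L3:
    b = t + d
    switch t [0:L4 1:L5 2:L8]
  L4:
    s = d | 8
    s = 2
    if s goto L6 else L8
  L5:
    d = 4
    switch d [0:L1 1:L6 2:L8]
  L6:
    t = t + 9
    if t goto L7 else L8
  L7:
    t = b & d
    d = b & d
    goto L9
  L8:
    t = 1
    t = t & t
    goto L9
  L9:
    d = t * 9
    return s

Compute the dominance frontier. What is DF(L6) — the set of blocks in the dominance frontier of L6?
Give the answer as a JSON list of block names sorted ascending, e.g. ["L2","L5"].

Answer: ["L8", "L9"]

Derivation:
idom tree: L1←L0 L2←L0 L3←L1 L4←L0 L5←L3 L6←L0 L7←L6 L8←L0 L9←L0
Dom∩ at merges:
  L1: preds {L0,L5}: {L0} ∩ {L0,L1,L3,L5} = {L0}; idom=L0
  L4: preds {L0,L3}: {L0} ∩ {L0,L1,L3} = {L0}; idom=L0
  L6: preds {L4,L5}: {L0,L4} ∩ {L0,L1,L3,L5} = {L0}; idom=L0
  L8: preds {L2,L3,L4,L5,L6}: {L0,L2} ∩ {L0,L1,L3} ∩ {L0,L4} ∩ {L0,L1,L3,L5} ∩ {L0,L6} = {L0}; idom=L0
  L9: preds {L7,L8}: {L0,L6,L7} ∩ {L0,L8} = {L0}; idom=L0

DF derivation:
  L1←L0: walk · to L0
  L1←L5: walk L5→L3→L1 to L0
  L4←L0: walk · to L0
  L4←L3: walk L3→L1 to L0
  L6←L4: walk L4 to L0
  L6←L5: walk L5→L3→L1 to L0
  L8←L2: walk L2 to L0
  L8←L3: walk L3→L1 to L0
  L8←L4: walk L4 to L0
  L8←L5: walk L5→L3→L1 to L0
  L8←L6: walk L6 to L0
  L9←L7: walk L7→L6 to L0
  L9←L8: walk L8 to L0
  DF(L0)=∅
  DF(L1)={L1,L4,L6,L8}
  DF(L2)={L8}
  DF(L3)={L1,L4,L6,L8}
  DF(L4)={L6,L8}
  DF(L5)={L1,L6,L8}
  DF(L6)={L8,L9}
  DF(L7)={L9}
  DF(L8)={L9}
  DF(L9)=∅

DF(L6) = ["L8", "L9"]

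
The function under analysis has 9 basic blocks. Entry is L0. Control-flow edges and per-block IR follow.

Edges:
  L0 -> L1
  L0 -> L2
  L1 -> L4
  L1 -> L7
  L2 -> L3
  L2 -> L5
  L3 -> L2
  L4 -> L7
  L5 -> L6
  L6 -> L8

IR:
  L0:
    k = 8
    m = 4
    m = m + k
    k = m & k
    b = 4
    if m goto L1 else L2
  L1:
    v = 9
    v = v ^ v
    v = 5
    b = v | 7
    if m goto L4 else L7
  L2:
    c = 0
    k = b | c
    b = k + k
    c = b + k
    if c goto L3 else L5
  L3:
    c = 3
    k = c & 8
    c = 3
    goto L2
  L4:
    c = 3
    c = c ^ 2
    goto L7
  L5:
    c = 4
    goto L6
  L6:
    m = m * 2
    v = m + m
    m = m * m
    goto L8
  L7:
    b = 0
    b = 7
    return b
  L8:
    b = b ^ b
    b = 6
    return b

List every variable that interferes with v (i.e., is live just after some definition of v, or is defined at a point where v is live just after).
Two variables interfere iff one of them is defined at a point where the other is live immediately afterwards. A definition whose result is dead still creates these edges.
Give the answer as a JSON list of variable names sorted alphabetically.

Answer: ["b", "m"]

Analysis:
Block summaries:
  L0 def {b,k,m} use ∅
  L1 def {b,v} use {m}
  L2 def {b,c,k} use {b}
  L3 def {c,k} use ∅
  L4 def {c} use ∅
  L5 def {c} use ∅
  L6 def {m,v} use {m}
  L7 def {b} use ∅
  L8 def {b} use {b}

Liveness:
  live L0: ∅→{b,m}
  live L1: {m}→∅
  live L2: {b,m}→{b,m}
  live L3: {b,m}→{b,m}
  live L4: ∅→∅
  live L5: {b,m}→{b,m}
  live L6: {b,m}→{b}
  live L7: ∅→∅
  live L8: {b}→∅

Interference:
  b: {c,k,m,v}
  c: {b,m}
  k: {b,m}
  m: {b,c,k,v}
  v: {b,m}

N(v) = ["b", "m"]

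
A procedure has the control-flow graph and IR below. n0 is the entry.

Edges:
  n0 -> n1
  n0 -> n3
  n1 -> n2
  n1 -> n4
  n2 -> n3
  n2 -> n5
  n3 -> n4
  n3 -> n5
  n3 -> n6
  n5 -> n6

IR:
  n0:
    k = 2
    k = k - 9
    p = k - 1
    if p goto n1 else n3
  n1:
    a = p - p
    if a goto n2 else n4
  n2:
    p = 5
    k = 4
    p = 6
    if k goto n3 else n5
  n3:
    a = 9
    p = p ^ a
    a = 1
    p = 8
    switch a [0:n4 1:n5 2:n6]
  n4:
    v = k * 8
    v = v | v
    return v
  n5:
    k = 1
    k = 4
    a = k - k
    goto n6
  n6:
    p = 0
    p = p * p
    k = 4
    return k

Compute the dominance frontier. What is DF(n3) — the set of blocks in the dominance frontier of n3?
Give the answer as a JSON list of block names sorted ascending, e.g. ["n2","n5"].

idom tree: n1←n0 n2←n1 n3←n0 n4←n0 n5←n0 n6←n0
Join-block Dom:
  n3: preds {n0,n2}: {n0} ∩ {n0,n1,n2} = {n0}; idom=n0
  n4: preds {n1,n3}: {n0,n1} ∩ {n0,n3} = {n0}; idom=n0
  n5: preds {n2,n3}: {n0,n1,n2} ∩ {n0,n3} = {n0}; idom=n0
  n6: preds {n3,n5}: {n0,n3} ∩ {n0,n5} = {n0}; idom=n0

Frontier:
  n3←n0: walk · to n0
  n3←n2: walk n2→n1 to n0
  n4←n1: walk n1 to n0
  n4←n3: walk n3 to n0
  n5←n2: walk n2→n1 to n0
  n5←n3: walk n3 to n0
  n6←n3: walk n3 to n0
  n6←n5: walk n5 to n0
  n0 → ∅
  n1 → {n3,n4,n5}
  n2 → {n3,n5}
  n3 → {n4,n5,n6}
  n4 → ∅
  n5 → {n6}
  n6 → ∅

DF(n3) = ["n4", "n5", "n6"]

Answer: ["n4", "n5", "n6"]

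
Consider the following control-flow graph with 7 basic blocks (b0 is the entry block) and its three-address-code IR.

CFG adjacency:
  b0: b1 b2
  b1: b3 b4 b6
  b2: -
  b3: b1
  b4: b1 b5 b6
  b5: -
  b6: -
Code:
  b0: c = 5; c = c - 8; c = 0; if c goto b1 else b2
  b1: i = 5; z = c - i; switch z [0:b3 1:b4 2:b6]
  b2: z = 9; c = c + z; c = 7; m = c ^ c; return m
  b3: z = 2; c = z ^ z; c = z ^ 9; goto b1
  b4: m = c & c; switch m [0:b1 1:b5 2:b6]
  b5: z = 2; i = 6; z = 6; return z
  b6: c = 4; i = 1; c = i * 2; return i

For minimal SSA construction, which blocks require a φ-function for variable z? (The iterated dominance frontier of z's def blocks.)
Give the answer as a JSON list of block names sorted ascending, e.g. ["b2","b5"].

idom tree: b1←b0 b2←b0 b3←b1 b4←b1 b5←b4 b6←b1
Dom∩ at merges:
  b1: preds {b0,b3,b4}: {b0} ∩ {b0,b1,b3} ∩ {b0,b1,b4} = {b0}; idom=b0
  b6: preds {b1,b4}: {b0,b1} ∩ {b0,b1,b4} = {b0,b1}; idom=b1

Frontier:
  b1←b0: walk · to b0
  b1←b3: walk b3→b1 to b0
  b1←b4: walk b4→b1 to b0
  b6←b1: walk · to b1
  b6←b4: walk b4 to b1
  b0: DF=∅
  b1: DF={b1}
  b2: DF=∅
  b3: DF={b1}
  b4: DF={b1,b6}
  b5: DF=∅
  b6: DF=∅

φ for z: defs {b1,b2,b3,b5}
  DF⁺ = {b1}

Answer: ["b1"]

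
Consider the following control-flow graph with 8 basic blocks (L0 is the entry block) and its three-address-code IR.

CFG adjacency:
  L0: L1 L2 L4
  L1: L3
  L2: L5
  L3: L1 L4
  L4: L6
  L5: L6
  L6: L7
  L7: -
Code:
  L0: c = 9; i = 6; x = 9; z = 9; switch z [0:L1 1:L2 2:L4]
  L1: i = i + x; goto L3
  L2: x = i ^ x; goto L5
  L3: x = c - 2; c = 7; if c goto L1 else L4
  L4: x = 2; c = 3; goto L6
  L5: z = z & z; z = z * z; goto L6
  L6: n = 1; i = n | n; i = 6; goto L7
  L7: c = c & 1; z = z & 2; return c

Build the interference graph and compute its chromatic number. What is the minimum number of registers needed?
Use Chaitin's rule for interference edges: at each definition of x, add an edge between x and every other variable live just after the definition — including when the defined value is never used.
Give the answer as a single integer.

def/use:
  L0: def={c,i,x,z} ue=∅
  L1: def={i} ue={i,x}
  L2: def={x} ue={i,x}
  L3: def={c,x} ue={c}
  L4: def={c,x} ue=∅
  L5: def={z} ue={z}
  L6: def={i,n} ue=∅
  L7: def={c,z} ue={c,z}

Live sets:
  L0: in=∅ out={c,i,x,z}
  L1: in={c,i,x,z} out={c,i,z}
  L2: in={c,i,x,z} out={c,z}
  L3: in={c,i,z} out={c,i,x,z}
  L4: in={z} out={c,z}
  L5: in={c,z} out={c,z}
  L6: in={c,z} out={c,z}
  L7: in={c,z} out=∅

Conflict graph:
  c↔{i,n,x,z}
  i↔{c,x,z}
  n↔{c,z}
  x↔{c,i,z}
  z↔{c,i,n,x}

Registers:
  lower bound: {c,i,x,z} mutually conflict ⇒ χ ≥ 4
  4-colouring: c0={c}  c1={z}  c2={i,n}  c3={x}
  χ = 4

Answer: 4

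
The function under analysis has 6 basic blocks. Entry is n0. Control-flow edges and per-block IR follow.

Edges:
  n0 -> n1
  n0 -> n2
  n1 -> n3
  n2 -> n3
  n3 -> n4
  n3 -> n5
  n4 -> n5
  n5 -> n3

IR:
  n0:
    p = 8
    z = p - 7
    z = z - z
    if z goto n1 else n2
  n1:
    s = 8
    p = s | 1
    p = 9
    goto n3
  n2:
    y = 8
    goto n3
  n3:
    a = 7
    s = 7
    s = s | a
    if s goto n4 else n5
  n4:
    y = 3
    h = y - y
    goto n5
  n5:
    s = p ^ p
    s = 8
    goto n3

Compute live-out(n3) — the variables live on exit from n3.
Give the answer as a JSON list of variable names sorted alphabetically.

Block summaries:
  n0: def={p,z} ue=∅
  n1: def={p,s} ue=∅
  n2: def={y} ue=∅
  n3: def={a,s} ue=∅
  n4: def={h,y} ue=∅
  n5: def={s} ue={p}

Liveness:
  n0 li=∅ lo={p}
  n1 li=∅ lo={p}
  n2 li={p} lo={p}
  n3 li={p} lo={p}
  n4 li={p} lo={p}
  n5 li={p} lo={p}

live-out(n3) = ["p"]

Answer: ["p"]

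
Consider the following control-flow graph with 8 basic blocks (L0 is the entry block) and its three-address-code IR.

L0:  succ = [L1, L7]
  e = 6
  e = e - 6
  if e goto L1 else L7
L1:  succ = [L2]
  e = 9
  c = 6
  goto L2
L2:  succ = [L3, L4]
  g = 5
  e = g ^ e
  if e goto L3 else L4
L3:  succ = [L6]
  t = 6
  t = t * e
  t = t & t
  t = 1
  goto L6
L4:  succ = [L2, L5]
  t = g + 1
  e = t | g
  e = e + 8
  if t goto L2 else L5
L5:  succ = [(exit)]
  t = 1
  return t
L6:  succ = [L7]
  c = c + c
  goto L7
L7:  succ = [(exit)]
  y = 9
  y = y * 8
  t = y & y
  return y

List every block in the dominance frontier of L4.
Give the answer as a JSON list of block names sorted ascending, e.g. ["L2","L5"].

Answer: ["L2"]

Derivation:
idom tree: L1←L0 L2←L1 L3←L2 L4←L2 L5←L4 L6←L3 L7←L0
Dom∩ at merges:
  L2: preds {L1,L4}: {L0,L1} ∩ {L0,L1,L2,L4} = {L0,L1}; idom=L1
  L7: preds {L0,L6}: {L0} ∩ {L0,L1,L2,L3,L6} = {L0}; idom=L0

DF derivation:
  L2←L1: walk · to L1
  L2←L4: walk L4→L2 to L1
  L7←L0: walk · to L0
  L7←L6: walk L6→L3→L2→L1 to L0
  DF(L0)=∅
  DF(L1)={L7}
  DF(L2)={L2,L7}
  DF(L3)={L7}
  DF(L4)={L2}
  DF(L5)=∅
  DF(L6)={L7}
  DF(L7)=∅

DF(L4) = ["L2"]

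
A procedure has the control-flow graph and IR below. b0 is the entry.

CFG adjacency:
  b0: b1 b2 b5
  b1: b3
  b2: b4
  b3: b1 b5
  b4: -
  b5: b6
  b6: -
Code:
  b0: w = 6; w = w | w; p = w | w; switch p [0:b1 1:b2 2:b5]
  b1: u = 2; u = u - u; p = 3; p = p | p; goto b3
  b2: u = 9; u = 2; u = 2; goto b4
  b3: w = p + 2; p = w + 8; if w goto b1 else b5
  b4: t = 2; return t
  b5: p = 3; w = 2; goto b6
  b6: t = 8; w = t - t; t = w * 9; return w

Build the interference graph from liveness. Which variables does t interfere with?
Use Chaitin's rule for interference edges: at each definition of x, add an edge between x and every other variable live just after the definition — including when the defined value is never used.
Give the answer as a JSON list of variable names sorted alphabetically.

Per-block:
  b0 def {p,w} use ∅
  b1 def {p,u} use ∅
  b2 def {u} use ∅
  b3 def {p,w} use {p}
  b4 def {t} use ∅
  b5 def {p,w} use ∅
  b6 def {t,w} use ∅

Liveness:
  live b0: ∅→∅
  live b1: ∅→{p}
  live b2: ∅→∅
  live b3: {p}→∅
  live b4: ∅→∅
  live b5: ∅→∅
  live b6: ∅→∅

Interference:
  p: {w}
  t: {w}
  u: ∅
  w: {p,t}

N(t) = ["w"]

Answer: ["w"]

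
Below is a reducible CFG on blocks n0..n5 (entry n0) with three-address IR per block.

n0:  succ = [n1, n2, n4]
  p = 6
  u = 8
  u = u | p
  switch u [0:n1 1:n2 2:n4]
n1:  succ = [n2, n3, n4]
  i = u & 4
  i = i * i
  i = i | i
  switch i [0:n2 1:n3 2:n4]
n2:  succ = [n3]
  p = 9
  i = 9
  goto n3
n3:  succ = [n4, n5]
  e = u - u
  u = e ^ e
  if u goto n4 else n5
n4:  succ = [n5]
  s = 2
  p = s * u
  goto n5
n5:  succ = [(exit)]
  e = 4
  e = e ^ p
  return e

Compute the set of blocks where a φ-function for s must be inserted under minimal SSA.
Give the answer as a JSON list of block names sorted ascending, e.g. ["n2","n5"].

Answer: ["n5"]

Analysis:
idom tree: n1←n0 n2←n0 n3←n0 n4←n0 n5←n0
Join-block Dom:
  n2: preds {n0,n1}: {n0} ∩ {n0,n1} = {n0}; idom=n0
  n3: preds {n1,n2}: {n0,n1} ∩ {n0,n2} = {n0}; idom=n0
  n4: preds {n0,n1,n3}: {n0} ∩ {n0,n1} ∩ {n0,n3} = {n0}; idom=n0
  n5: preds {n3,n4}: {n0,n3} ∩ {n0,n4} = {n0}; idom=n0

DF derivation:
  n2←n0: walk · to n0
  n2←n1: walk n1 to n0
  n3←n1: walk n1 to n0
  n3←n2: walk n2 to n0
  n4←n0: walk · to n0
  n4←n1: walk n1 to n0
  n4←n3: walk n3 to n0
  n5←n3: walk n3 to n0
  n5←n4: walk n4 to n0
  n0 → ∅
  n1 → {n2,n3,n4}
  n2 → {n3}
  n3 → {n4,n5}
  n4 → {n5}
  n5 → ∅

φ for s: defs {n4}
  DF⁺ = {n5}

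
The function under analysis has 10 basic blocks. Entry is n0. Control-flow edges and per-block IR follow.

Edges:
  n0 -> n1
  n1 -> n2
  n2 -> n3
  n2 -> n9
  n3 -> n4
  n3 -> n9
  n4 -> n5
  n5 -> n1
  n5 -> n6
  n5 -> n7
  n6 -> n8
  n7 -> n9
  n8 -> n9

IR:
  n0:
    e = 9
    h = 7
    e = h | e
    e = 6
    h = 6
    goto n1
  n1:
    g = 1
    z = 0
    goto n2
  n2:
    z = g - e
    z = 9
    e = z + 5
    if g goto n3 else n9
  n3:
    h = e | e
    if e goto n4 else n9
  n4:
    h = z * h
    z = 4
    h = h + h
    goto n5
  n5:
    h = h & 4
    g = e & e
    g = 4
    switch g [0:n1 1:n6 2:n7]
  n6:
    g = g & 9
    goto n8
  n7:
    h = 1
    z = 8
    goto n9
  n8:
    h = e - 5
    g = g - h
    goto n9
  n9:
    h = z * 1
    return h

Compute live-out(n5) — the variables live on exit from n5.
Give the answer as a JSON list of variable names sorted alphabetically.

Answer: ["e", "g", "z"]

Analysis:
Per-block:
  n0: def={e,h} ue=∅
  n1: def={g,z} ue=∅
  n2: def={e,z} ue={e,g}
  n3: def={h} ue={e}
  n4: def={h,z} ue={h,z}
  n5: def={g,h} ue={e,h}
  n6: def={g} ue={g}
  n7: def={h,z} ue=∅
  n8: def={g,h} ue={e,g}
  n9: def={h} ue={z}

Liveness:
  n0: in=∅ out={e}
  n1: in={e} out={e,g}
  n2: in={e,g} out={e,z}
  n3: in={e,z} out={e,h,z}
  n4: in={e,h,z} out={e,h,z}
  n5: in={e,h,z} out={e,g,z}
  n6: in={e,g,z} out={e,g,z}
  n7: in=∅ out={z}
  n8: in={e,g,z} out={z}
  n9: in={z} out=∅

live-out(n5) = ["e", "g", "z"]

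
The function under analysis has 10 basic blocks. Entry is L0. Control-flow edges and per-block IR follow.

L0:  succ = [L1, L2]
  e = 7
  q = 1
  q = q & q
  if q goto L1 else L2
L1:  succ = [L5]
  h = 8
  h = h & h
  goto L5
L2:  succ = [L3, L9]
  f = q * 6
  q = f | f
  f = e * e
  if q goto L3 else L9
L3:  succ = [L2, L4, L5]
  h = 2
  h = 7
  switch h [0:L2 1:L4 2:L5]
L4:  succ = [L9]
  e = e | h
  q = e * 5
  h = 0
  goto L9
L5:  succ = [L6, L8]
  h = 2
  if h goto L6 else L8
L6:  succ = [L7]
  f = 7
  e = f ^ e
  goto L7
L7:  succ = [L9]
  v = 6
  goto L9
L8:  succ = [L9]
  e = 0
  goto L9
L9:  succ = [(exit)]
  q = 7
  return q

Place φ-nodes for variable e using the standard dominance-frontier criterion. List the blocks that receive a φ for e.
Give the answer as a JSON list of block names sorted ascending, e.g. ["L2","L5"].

Answer: ["L9"]

Derivation:
idom tree: L1←L0 L2←L0 L3←L2 L4←L3 L5←L0 L6←L5 L7←L6 L8←L5 L9←L0
Dom at joins:
  L2: preds {L0,L3}: {L0} ∩ {L0,L2,L3} = {L0}; idom=L0
  L5: preds {L1,L3}: {L0,L1} ∩ {L0,L2,L3} = {L0}; idom=L0
  L9: preds {L2,L4,L7,L8}: {L0,L2} ∩ {L0,L2,L3,L4} ∩ {L0,L5,L6,L7} ∩ {L0,L5,L8} = {L0}; idom=L0

Frontier:
  L2←L0: walk · to L0
  L2←L3: walk L3→L2 to L0
  L5←L1: walk L1 to L0
  L5←L3: walk L3→L2 to L0
  L9←L2: walk L2 to L0
  L9←L4: walk L4→L3→L2 to L0
  L9←L7: walk L7→L6→L5 to L0
  L9←L8: walk L8→L5 to L0
  DF(L0)=∅
  DF(L1)={L5}
  DF(L2)={L2,L5,L9}
  DF(L3)={L2,L5,L9}
  DF(L4)={L9}
  DF(L5)={L9}
  DF(L6)={L9}
  DF(L7)={L9}
  DF(L8)={L9}
  DF(L9)=∅

φ for e: defs {L0,L4,L6,L8}
  DF⁺ = {L9}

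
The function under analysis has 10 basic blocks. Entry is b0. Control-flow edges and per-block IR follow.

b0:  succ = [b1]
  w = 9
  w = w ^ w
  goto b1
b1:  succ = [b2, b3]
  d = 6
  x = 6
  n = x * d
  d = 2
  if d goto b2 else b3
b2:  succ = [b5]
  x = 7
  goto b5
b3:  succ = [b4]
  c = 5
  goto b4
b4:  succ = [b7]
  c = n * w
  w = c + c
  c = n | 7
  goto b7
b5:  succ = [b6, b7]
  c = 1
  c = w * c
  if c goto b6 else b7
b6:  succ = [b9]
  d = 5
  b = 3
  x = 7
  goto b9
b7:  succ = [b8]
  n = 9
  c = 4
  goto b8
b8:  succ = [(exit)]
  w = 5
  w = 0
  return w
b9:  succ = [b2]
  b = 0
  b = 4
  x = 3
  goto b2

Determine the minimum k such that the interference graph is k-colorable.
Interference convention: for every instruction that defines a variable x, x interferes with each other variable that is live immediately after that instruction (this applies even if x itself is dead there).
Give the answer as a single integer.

Per-block:
  b0: def={w} ue=∅
  b1: def={d,n,x} ue=∅
  b2: def={x} ue=∅
  b3: def={c} ue=∅
  b4: def={c,w} ue={n,w}
  b5: def={c} ue={w}
  b6: def={b,d,x} ue=∅
  b7: def={c,n} ue=∅
  b8: def={w} ue=∅
  b9: def={b,x} ue=∅

Liveness:
  b0 li=∅ lo={w}
  b1 li={w} lo={n,w}
  b2 li={w} lo={w}
  b3 li={n,w} lo={n,w}
  b4 li={n,w} lo=∅
  b5 li={w} lo={w}
  b6 li={w} lo={w}
  b7 li=∅ lo=∅
  b8 li=∅ lo=∅
  b9 li={w} lo={w}

Interfere edges:
  b: {w}
  c: {n,w}
  d: {n,w,x}
  n: {c,d,w}
  w: {b,c,d,n,x}
  x: {d,w}

Registers:
  clique {c,n,w} ⇒ need ≥ 3
  3-colouring: R0={w}  R1={b,c,d}  R2={n,x}
  χ = 3

Answer: 3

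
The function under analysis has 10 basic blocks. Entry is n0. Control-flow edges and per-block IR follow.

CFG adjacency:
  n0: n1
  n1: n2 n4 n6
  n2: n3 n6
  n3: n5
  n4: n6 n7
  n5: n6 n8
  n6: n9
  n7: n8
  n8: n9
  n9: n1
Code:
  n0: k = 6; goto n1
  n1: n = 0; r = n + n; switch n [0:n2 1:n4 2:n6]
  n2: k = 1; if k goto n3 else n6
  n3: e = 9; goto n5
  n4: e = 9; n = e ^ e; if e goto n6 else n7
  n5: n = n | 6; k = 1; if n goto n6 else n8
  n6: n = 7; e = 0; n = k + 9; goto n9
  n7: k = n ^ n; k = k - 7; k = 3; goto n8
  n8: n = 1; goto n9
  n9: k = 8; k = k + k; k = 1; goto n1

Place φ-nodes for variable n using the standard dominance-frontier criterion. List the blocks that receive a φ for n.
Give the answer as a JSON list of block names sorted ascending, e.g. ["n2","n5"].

idom tree: n1←n0 n2←n1 n3←n2 n4←n1 n5←n3 n6←n1 n7←n4 n8←n1 n9←n1
Dom∩ at merges:
  n1: preds {n0,n9}: {n0} ∩ {n0,n1,n9} = {n0}; idom=n0
  n6: preds {n1,n2,n4,n5}: {n0,n1} ∩ {n0,n1,n2} ∩ {n0,n1,n4} ∩ {n0,n1,n2,n3,n5} = {n0,n1}; idom=n1
  n8: preds {n5,n7}: {n0,n1,n2,n3,n5} ∩ {n0,n1,n4,n7} = {n0,n1}; idom=n1
  n9: preds {n6,n8}: {n0,n1,n6} ∩ {n0,n1,n8} = {n0,n1}; idom=n1

DF derivation:
  n1←n0: walk · to n0
  n1←n9: walk n9→n1 to n0
  n6←n1: walk · to n1
  n6←n2: walk n2 to n1
  n6←n4: walk n4 to n1
  n6←n5: walk n5→n3→n2 to n1
  n8←n5: walk n5→n3→n2 to n1
  n8←n7: walk n7→n4 to n1
  n9←n6: walk n6 to n1
  n9←n8: walk n8 to n1
  DF(n0)=∅
  DF(n1)={n1}
  DF(n2)={n6,n8}
  DF(n3)={n6,n8}
  DF(n4)={n6,n8}
  DF(n5)={n6,n8}
  DF(n6)={n9}
  DF(n7)={n8}
  DF(n8)={n9}
  DF(n9)={n1}

φ for n: defs {n1,n4,n5,n6,n8}
  DF⁺ = {n1,n6,n8,n9}

Answer: ["n1", "n6", "n8", "n9"]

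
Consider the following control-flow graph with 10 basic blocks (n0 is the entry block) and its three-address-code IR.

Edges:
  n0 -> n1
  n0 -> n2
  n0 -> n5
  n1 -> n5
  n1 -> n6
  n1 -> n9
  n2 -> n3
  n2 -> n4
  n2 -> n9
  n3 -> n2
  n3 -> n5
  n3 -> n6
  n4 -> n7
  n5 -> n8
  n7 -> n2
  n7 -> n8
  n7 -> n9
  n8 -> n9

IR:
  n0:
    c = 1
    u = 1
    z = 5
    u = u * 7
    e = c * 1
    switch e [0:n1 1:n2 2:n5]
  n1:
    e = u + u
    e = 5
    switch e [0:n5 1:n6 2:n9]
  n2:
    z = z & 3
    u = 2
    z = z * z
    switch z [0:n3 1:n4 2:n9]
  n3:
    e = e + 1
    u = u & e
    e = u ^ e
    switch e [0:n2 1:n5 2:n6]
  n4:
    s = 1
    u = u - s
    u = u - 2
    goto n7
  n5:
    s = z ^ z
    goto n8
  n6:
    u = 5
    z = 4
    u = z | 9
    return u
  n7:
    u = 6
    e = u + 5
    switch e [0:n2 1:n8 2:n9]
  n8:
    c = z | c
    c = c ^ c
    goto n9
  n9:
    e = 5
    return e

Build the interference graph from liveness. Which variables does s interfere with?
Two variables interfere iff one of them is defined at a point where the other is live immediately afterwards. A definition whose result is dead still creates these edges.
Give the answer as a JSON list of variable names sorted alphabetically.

Block summaries:
  n0: {c,e,u,z} / ∅
  n1: {e} / {u}
  n2: {u,z} / {z}
  n3: {e,u} / {e,u}
  n4: {s,u} / {u}
  n5: {s} / {z}
  n6: {u,z} / ∅
  n7: {e,u} / ∅
  n8: {c} / {c,z}
  n9: {e} / ∅

Backward fixpoint:
  live n0: ∅→{c,e,u,z}
  live n1: {c,u,z}→{c,z}
  live n2: {c,e,z}→{c,e,u,z}
  live n3: {c,e,u,z}→{c,e,z}
  live n4: {c,u,z}→{c,z}
  live n5: {c,z}→{c,z}
  live n6: ∅→∅
  live n7: {c,z}→{c,e,z}
  live n8: {c,z}→∅
  live n9: ∅→∅

Interference:
  c: {e,s,u,z}
  e: {c,u,z}
  s: {c,u,z}
  u: {c,e,s,z}
  z: {c,e,s,u}

N(s) = ["c", "u", "z"]

Answer: ["c", "u", "z"]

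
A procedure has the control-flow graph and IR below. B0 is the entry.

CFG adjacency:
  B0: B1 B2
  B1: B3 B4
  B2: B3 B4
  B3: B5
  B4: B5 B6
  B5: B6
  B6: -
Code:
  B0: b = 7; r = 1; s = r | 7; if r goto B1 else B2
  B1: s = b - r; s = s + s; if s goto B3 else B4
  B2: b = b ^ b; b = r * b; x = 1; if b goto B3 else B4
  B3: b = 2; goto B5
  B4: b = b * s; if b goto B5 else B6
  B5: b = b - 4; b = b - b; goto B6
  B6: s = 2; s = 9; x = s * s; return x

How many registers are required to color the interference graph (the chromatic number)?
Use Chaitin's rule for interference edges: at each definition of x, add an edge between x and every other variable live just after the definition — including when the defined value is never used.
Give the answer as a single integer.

Answer: 3

Derivation:
Block summaries:
  B0: def={b,r,s} ue=∅
  B1: def={s} ue={b,r}
  B2: def={b,x} ue={b,r}
  B3: def={b} ue=∅
  B4: def={b} ue={b,s}
  B5: def={b} ue={b}
  B6: def={s,x} ue=∅

Liveness:
  B0 li=∅ lo={b,r,s}
  B1 li={b,r} lo={b,s}
  B2 li={b,r,s} lo={b,s}
  B3 li=∅ lo={b}
  B4 li={b,s} lo={b}
  B5 li={b} lo=∅
  B6 li=∅ lo=∅

Conflict graph:
  b↔{r,s,x}
  r↔{b,s}
  s↔{b,r,x}
  x↔{b,s}

Registers:
  {b,r,s} pairwise interfere (3-clique) ⇒ χ ≥ 3
  3-colouring: R0={b}  R1={s}  R2={r,x}
  χ = 3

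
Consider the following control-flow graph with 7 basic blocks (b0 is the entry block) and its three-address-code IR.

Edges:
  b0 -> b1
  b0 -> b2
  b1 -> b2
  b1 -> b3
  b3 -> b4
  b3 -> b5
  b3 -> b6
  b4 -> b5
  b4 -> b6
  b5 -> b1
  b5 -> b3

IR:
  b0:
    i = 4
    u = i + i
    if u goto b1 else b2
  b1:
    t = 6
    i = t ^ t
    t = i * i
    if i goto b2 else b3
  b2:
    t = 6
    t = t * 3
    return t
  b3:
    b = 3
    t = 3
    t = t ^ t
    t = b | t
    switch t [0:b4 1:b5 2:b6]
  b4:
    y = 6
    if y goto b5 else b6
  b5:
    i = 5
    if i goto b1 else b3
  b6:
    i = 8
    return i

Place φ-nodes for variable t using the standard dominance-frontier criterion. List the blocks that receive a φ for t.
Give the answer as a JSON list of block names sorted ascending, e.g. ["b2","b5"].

Answer: ["b1", "b2", "b3"]

Derivation:
idom tree: b1←b0 b2←b0 b3←b1 b4←b3 b5←b3 b6←b3
Join-block Dom:
  b1: preds {b0,b5}: {b0} ∩ {b0,b1,b3,b5} = {b0}; idom=b0
  b2: preds {b0,b1}: {b0} ∩ {b0,b1} = {b0}; idom=b0
  b3: preds {b1,b5}: {b0,b1} ∩ {b0,b1,b3,b5} = {b0,b1}; idom=b1
  b5: preds {b3,b4}: {b0,b1,b3} ∩ {b0,b1,b3,b4} = {b0,b1,b3}; idom=b3
  b6: preds {b3,b4}: {b0,b1,b3} ∩ {b0,b1,b3,b4} = {b0,b1,b3}; idom=b3

DF derivation:
  join b1 pred b0: · stop@b0
  join b1 pred b5: b5→b3→b1 stop@b0
  join b2 pred b0: · stop@b0
  join b2 pred b1: b1 stop@b0
  join b3 pred b1: · stop@b1
  join b3 pred b5: b5→b3 stop@b1
  join b5 pred b3: · stop@b3
  join b5 pred b4: b4 stop@b3
  join b6 pred b3: · stop@b3
  join b6 pred b4: b4 stop@b3
  b0 → ∅
  b1 → {b1,b2}
  b2 → ∅
  b3 → {b1,b3}
  b4 → {b5,b6}
  b5 → {b1,b3}
  b6 → ∅

φ for t: defs {b1,b2,b3}
  DF⁺ = {b1,b2,b3}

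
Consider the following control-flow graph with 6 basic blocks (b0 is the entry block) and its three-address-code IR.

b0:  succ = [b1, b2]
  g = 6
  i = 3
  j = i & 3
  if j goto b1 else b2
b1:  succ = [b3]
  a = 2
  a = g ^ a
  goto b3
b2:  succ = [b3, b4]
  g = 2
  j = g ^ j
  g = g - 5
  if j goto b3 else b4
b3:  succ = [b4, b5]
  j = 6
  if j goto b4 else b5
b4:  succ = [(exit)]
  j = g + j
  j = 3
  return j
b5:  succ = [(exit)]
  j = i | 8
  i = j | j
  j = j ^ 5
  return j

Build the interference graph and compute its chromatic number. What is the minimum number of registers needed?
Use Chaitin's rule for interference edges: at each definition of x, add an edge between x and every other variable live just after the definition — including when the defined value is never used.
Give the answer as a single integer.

Answer: 3

Derivation:
def/use:
  b0 def {g,i,j} use ∅
  b1 def {a} use {g}
  b2 def {g,j} use {j}
  b3 def {j} use ∅
  b4 def {j} use {g,j}
  b5 def {i,j} use {i}

Live sets:
  live b0: ∅→{g,i,j}
  live b1: {g,i}→{g,i}
  live b2: {i,j}→{g,i,j}
  live b3: {g,i}→{g,i,j}
  live b4: {g,j}→∅
  live b5: {i}→∅

Interference:
  a — {g,i}
  g — {a,i,j}
  i — {a,g,j}
  j — {g,i}

Registers:
  {a,g,i} pairwise interfere (3-clique) ⇒ χ ≥ 3
  assign a→c2 g→c0 i→c1 j→c2 — no edge inside a register ⇒ χ ≤ 3
  χ = 3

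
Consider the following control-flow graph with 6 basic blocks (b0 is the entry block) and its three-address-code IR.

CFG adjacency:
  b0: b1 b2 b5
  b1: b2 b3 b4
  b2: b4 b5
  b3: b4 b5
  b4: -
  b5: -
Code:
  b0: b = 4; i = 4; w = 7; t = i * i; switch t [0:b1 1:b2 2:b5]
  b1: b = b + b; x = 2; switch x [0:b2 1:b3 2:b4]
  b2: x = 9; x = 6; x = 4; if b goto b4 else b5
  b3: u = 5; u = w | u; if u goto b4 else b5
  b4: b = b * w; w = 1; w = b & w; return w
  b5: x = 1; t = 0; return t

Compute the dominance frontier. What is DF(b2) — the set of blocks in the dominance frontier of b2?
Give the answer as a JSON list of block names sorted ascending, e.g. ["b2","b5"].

idom tree: b1←b0 b2←b0 b3←b1 b4←b0 b5←b0
Dom∩ at merges:
  b2: preds {b0,b1}: {b0} ∩ {b0,b1} = {b0}; idom=b0
  b4: preds {b1,b2,b3}: {b0,b1} ∩ {b0,b2} ∩ {b0,b1,b3} = {b0}; idom=b0
  b5: preds {b0,b2,b3}: {b0} ∩ {b0,b2} ∩ {b0,b1,b3} = {b0}; idom=b0

DF derivation:
  b2←b0: walk · to b0
  b2←b1: walk b1 to b0
  b4←b1: walk b1 to b0
  b4←b2: walk b2 to b0
  b4←b3: walk b3→b1 to b0
  b5←b0: walk · to b0
  b5←b2: walk b2 to b0
  b5←b3: walk b3→b1 to b0
  DF(b0)=∅
  DF(b1)={b2,b4,b5}
  DF(b2)={b4,b5}
  DF(b3)={b4,b5}
  DF(b4)=∅
  DF(b5)=∅

DF(b2) = ["b4", "b5"]

Answer: ["b4", "b5"]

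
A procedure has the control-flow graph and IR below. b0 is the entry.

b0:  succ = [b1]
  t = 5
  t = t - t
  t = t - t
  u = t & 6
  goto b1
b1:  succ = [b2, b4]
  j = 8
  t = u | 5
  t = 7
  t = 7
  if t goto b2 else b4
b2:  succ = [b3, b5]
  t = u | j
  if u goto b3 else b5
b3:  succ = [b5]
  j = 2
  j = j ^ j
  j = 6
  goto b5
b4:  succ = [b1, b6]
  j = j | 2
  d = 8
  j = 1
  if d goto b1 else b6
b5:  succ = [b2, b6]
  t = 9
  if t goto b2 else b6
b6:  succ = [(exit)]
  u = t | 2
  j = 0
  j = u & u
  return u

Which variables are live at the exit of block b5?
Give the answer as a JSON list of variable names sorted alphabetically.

Answer: ["j", "t", "u"]

Derivation:
def/use:
  b0: {t,u} / ∅
  b1: {j,t} / {u}
  b2: {t} / {j,u}
  b3: {j} / ∅
  b4: {d,j} / {j}
  b5: {t} / ∅
  b6: {j,u} / {t}

Liveness:
  b0 li=∅ lo={u}
  b1 li={u} lo={j,t,u}
  b2 li={j,u} lo={j,u}
  b3 li={u} lo={j,u}
  b4 li={j,t,u} lo={t,u}
  b5 li={j,u} lo={j,t,u}
  b6 li={t} lo=∅

live-out(b5) = ["j", "t", "u"]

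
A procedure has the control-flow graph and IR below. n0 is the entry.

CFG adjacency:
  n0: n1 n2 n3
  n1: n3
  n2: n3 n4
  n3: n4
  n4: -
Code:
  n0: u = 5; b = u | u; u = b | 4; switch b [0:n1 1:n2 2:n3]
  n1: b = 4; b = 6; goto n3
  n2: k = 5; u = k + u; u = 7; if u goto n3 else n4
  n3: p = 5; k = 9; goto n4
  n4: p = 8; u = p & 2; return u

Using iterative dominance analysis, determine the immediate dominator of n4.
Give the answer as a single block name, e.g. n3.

idom tree: n1←n0 n2←n0 n3←n0 n4←n0
Dom∩ at merges:
  n3: preds {n0,n1,n2}: {n0} ∩ {n0,n1} ∩ {n0,n2} = {n0}; idom=n0
  n4: preds {n2,n3}: {n0,n2} ∩ {n0,n3} = {n0}; idom=n0

idom(n4) = n0

Answer: n0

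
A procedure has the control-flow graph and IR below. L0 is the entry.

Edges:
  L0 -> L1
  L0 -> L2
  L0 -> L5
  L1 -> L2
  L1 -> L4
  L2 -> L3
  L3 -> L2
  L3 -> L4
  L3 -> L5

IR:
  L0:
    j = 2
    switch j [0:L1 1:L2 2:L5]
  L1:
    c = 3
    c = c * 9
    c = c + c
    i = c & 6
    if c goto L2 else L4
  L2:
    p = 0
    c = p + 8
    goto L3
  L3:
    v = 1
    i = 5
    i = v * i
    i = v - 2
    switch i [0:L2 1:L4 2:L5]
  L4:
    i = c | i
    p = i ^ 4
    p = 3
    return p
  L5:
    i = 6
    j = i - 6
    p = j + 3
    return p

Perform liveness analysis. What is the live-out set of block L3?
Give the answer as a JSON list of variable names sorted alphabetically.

def/use:
  L0: def={j} ue=∅
  L1: def={c,i} ue=∅
  L2: def={c,p} ue=∅
  L3: def={i,v} ue=∅
  L4: def={i,p} ue={c,i}
  L5: def={i,j,p} ue=∅

Live sets:
  L0 li=∅ lo=∅
  L1 li=∅ lo={c,i}
  L2 li=∅ lo={c}
  L3 li={c} lo={c,i}
  L4 li={c,i} lo=∅
  L5 li=∅ lo=∅

live-out(L3) = ["c", "i"]

Answer: ["c", "i"]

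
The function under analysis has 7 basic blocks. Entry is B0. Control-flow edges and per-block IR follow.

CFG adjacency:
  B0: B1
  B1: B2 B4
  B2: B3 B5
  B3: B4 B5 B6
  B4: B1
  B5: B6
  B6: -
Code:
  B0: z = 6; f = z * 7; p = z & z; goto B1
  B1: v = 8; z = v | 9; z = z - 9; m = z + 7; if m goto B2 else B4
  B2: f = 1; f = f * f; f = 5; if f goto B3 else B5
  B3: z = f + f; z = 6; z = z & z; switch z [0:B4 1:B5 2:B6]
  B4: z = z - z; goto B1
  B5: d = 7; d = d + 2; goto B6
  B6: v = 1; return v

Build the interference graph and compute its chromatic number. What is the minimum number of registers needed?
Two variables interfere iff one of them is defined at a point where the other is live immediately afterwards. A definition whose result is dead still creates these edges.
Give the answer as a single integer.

Block summaries:
  B0: {f,p,z} / ∅
  B1: {m,v,z} / ∅
  B2: {f} / ∅
  B3: {z} / {f}
  B4: {z} / {z}
  B5: {d} / ∅
  B6: {v} / ∅

Liveness:
  live B0: ∅→∅
  live B1: ∅→{z}
  live B2: ∅→{f}
  live B3: {f}→{z}
  live B4: {z}→∅
  live B5: ∅→∅
  live B6: ∅→∅

Interfere edges:
  d — ∅
  f — {z}
  m — {z}
  p — ∅
  v — ∅
  z — {f,m}

Chromatic number:
  lower bound: {f,z} mutually conflict ⇒ χ ≥ 2
  assign d→r0 f→r1 m→r1 p→r0 v→r0 z→r0 — no edge inside a register ⇒ χ ≤ 2
  χ = 2

Answer: 2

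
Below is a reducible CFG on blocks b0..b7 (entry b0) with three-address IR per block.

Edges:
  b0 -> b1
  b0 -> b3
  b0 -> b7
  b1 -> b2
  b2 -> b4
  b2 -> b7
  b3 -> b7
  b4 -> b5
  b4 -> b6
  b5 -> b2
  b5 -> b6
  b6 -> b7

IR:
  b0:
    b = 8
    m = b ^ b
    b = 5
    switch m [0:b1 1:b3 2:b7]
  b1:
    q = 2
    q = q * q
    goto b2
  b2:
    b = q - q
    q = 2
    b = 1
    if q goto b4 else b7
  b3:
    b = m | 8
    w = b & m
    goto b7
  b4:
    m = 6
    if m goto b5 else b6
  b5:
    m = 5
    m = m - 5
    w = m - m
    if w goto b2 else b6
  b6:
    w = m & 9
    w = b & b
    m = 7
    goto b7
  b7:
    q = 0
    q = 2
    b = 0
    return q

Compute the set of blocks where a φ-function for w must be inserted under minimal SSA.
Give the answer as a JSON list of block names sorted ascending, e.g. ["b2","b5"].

Answer: ["b2", "b6", "b7"]

Working:
idom tree: b1←b0 b2←b1 b3←b0 b4←b2 b5←b4 b6←b4 b7←b0
Dom at joins:
  b2: preds {b1,b5}: {b0,b1} ∩ {b0,b1,b2,b4,b5} = {b0,b1}; idom=b1
  b6: preds {b4,b5}: {b0,b1,b2,b4} ∩ {b0,b1,b2,b4,b5} = {b0,b1,b2,b4}; idom=b4
  b7: preds {b0,b2,b3,b6}: {b0} ∩ {b0,b1,b2} ∩ {b0,b3} ∩ {b0,b1,b2,b4,b6} = {b0}; idom=b0

DF walk-up:
  b2←b1: walk · to b1
  b2←b5: walk b5→b4→b2 to b1
  b6←b4: walk · to b4
  b6←b5: walk b5 to b4
  b7←b0: walk · to b0
  b7←b2: walk b2→b1 to b0
  b7←b3: walk b3 to b0
  b7←b6: walk b6→b4→b2→b1 to b0
  DF(b0)=∅
  DF(b1)={b7}
  DF(b2)={b2,b7}
  DF(b3)={b7}
  DF(b4)={b2,b7}
  DF(b5)={b2,b6}
  DF(b6)={b7}
  DF(b7)=∅

φ for w: defs {b3,b5,b6}
  DF⁺ = {b2,b6,b7}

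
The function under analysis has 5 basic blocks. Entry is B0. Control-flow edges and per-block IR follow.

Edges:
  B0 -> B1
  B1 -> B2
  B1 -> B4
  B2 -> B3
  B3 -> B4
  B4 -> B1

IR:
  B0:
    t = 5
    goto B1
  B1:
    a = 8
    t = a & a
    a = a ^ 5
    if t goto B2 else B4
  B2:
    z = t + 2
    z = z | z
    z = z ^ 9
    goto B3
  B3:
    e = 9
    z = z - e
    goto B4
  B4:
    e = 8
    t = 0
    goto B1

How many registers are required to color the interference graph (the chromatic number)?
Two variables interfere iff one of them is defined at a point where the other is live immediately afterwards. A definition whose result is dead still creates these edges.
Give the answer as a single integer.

Per-block:
  B0: def={t} ue=∅
  B1: def={a,t} ue=∅
  B2: def={z} ue={t}
  B3: def={e,z} ue={z}
  B4: def={e,t} ue=∅

Backward fixpoint:
  live B0: ∅→∅
  live B1: ∅→{t}
  live B2: {t}→{z}
  live B3: {z}→∅
  live B4: ∅→∅

Conflict graph:
  a — {t}
  e — {z}
  t — {a}
  z — {e}

Colouring:
  clique {a,t} ⇒ need ≥ 2
  2-colouring: R0={a,e}  R1={t,z}
  χ = 2

Answer: 2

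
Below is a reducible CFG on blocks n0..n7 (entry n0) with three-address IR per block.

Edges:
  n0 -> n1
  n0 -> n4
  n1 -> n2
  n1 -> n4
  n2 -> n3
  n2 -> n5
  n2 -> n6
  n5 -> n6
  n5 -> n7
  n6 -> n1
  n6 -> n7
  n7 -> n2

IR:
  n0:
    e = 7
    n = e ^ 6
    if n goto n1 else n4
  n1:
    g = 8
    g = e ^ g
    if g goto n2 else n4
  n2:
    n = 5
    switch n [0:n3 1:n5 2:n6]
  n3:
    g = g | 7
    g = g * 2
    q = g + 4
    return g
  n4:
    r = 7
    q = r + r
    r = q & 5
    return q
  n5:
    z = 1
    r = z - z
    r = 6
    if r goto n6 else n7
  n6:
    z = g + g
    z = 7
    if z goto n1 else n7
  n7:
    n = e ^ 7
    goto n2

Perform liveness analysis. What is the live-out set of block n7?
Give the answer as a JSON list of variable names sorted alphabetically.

Answer: ["e", "g"]

Derivation:
Per-block:
  n0: def={e,n} ue=∅
  n1: def={g} ue={e}
  n2: def={n} ue=∅
  n3: def={g,q} ue={g}
  n4: def={q,r} ue=∅
  n5: def={r,z} ue=∅
  n6: def={z} ue={g}
  n7: def={n} ue={e}

Liveness:
  n0 li=∅ lo={e}
  n1 li={e} lo={e,g}
  n2 li={e,g} lo={e,g}
  n3 li={g} lo=∅
  n4 li=∅ lo=∅
  n5 li={e,g} lo={e,g}
  n6 li={e,g} lo={e,g}
  n7 li={e,g} lo={e,g}

live-out(n7) = ["e", "g"]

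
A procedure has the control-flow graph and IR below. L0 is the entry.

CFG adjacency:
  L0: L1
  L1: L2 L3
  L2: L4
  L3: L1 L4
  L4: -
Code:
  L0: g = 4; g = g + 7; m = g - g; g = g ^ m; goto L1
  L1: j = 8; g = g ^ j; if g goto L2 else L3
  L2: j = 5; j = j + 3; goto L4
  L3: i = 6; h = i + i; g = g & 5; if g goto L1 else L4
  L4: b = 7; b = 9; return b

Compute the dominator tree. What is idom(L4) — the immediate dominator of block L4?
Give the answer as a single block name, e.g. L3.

Answer: L1

Working:
idom tree: L1←L0 L2←L1 L3←L1 L4←L1
Dom∩ at merges:
  L1: preds {L0,L3}: {L0} ∩ {L0,L1,L3} = {L0}; idom=L0
  L4: preds {L2,L3}: {L0,L1,L2} ∩ {L0,L1,L3} = {L0,L1}; idom=L1

idom(L4) = L1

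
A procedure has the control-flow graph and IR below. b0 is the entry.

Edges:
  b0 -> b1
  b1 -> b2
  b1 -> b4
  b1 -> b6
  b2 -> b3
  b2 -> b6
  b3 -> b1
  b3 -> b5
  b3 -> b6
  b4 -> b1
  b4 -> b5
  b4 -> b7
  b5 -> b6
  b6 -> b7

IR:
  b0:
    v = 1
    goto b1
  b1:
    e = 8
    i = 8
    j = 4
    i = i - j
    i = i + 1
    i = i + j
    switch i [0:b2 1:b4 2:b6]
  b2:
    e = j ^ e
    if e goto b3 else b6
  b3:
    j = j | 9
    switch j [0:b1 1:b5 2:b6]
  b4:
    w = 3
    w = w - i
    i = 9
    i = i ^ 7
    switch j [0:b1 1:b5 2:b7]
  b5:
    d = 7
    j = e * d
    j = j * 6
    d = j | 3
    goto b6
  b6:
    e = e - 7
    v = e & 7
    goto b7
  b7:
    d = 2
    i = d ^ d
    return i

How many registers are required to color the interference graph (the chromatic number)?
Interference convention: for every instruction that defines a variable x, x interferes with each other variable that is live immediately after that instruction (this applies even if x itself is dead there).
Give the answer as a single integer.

Answer: 4

Analysis:
Block summaries:
  b0: def={v} ue=∅
  b1: def={e,i,j} ue=∅
  b2: def={e} ue={e,j}
  b3: def={j} ue={j}
  b4: def={i,w} ue={i,j}
  b5: def={d,j} ue={e}
  b6: def={e,v} ue={e}
  b7: def={d,i} ue=∅

Backward fixpoint:
  live b0: ∅→∅
  live b1: ∅→{e,i,j}
  live b2: {e,j}→{e,j}
  live b3: {e,j}→{e}
  live b4: {e,i,j}→{e}
  live b5: {e}→{e}
  live b6: {e}→∅
  live b7: ∅→∅

Interference:
  d↔{e}
  e↔{d,i,j,w}
  i↔{e,j,w}
  j↔{e,i,w}
  v↔∅
  w↔{e,i,j}

Chromatic number:
  {e,i,j,w} pairwise interfere (4-clique) ⇒ χ ≥ 4
  4-colouring: R0={e,v}  R1={d,i}  R2={j}  R3={w}
  χ = 4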